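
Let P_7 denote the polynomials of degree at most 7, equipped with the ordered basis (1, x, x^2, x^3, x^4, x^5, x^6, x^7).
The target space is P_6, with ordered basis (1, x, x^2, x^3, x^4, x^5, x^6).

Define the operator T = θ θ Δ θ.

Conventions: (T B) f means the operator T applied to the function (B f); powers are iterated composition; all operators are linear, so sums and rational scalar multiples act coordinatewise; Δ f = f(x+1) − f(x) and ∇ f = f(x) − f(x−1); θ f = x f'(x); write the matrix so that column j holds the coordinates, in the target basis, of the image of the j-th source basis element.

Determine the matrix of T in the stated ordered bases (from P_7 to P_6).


image of 1: 0
image of x: 0
image of x^2: 4x
image of x^3: 36x^2 + 9x
image of x^4: 144x^3 + 96x^2 + 16x
image of x^5: 400x^4 + 450x^3 + 200x^2 + 25x
image of x^6: 900x^5 + 1440x^4 + 1080x^3 + 360x^2 + 36x
image of x^7: 1764x^6 + 3675x^5 + 3920x^4 + 2205x^3 + 588x^2 + 49x
each image's coordinates form column j of the matrix

the matrix is [[0, 0, 0, 0, 0, 0, 0, 0]; [0, 0, 4, 9, 16, 25, 36, 49]; [0, 0, 0, 36, 96, 200, 360, 588]; [0, 0, 0, 0, 144, 450, 1080, 2205]; [0, 0, 0, 0, 0, 400, 1440, 3920]; [0, 0, 0, 0, 0, 0, 900, 3675]; [0, 0, 0, 0, 0, 0, 0, 1764]] (rows listed top to bottom)


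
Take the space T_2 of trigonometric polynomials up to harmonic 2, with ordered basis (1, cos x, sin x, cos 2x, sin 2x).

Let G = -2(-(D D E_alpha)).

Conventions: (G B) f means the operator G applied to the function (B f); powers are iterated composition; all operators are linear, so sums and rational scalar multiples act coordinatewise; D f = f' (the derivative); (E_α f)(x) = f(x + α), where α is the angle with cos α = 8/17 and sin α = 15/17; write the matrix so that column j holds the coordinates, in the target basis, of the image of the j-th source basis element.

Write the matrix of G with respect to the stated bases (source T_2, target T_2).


the matrix is [[0, 0, 0, 0, 0]; [0, -16/17, -30/17, 0, 0]; [0, 30/17, -16/17, 0, 0]; [0, 0, 0, 1288/289, -1920/289]; [0, 0, 0, 1920/289, 1288/289]] (rows listed top to bottom)

image of 1: 0
image of cos x: -(16/17)cos x + (30/17)sin x
image of sin x: -(30/17)cos x - (16/17)sin x
image of cos 2x: (1288/289)cos 2x + (1920/289)sin 2x
image of sin 2x: -(1920/289)cos 2x + (1288/289)sin 2x
each image's coordinates form column j of the matrix


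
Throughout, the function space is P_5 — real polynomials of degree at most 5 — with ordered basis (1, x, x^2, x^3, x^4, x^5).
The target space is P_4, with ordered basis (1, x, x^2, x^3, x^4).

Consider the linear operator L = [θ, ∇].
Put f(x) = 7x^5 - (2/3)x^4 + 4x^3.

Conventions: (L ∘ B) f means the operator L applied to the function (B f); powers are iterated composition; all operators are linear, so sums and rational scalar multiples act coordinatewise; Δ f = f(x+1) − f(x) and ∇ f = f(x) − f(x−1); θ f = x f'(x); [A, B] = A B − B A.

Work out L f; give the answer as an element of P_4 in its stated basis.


∇ f = 35x^4 - (218/3)x^3 + 86x^2 - (149/3)x + 35/3
θ ∇ f = 140x^4 - 218x^3 + 172x^2 - (149/3)x
θ f = 35x^5 - (8/3)x^4 + 12x^3
∇ θ f = 175x^4 - (1082/3)x^3 + 402x^2 - (665/3)x + 149/3
[θ, ∇] f = -35x^4 + (428/3)x^3 - 230x^2 + 172x - 149/3

the result is g(x) = -35x^4 + (428/3)x^3 - 230x^2 + 172x - 149/3


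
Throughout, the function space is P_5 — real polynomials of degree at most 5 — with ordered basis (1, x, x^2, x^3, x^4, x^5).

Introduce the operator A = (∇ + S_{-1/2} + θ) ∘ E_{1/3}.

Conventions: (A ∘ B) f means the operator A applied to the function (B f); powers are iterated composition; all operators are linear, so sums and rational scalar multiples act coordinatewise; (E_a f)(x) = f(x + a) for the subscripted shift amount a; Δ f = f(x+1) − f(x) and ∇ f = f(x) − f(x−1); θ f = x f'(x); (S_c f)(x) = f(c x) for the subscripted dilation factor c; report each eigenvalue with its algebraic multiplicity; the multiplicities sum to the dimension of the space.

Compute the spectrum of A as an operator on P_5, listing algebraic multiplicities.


λ = 1/2 (multiplicity 1), λ = 1 (multiplicity 1), λ = 9/4 (multiplicity 1), λ = 23/8 (multiplicity 1), λ = 65/16 (multiplicity 1), λ = 159/32 (multiplicity 1)

image of 1: 1
image of x: (1/2)x + 4/3
image of x^2: (9/4)x^2 + (7/3)x - 2/9
image of x^3: (23/8)x^3 + (21/4)x^2 - (5/6)x + 10/27
image of x^4: (65/16)x^4 + (47/6)x^3 - (1/2)x^2 + (38/27)x - 14/81
image of x^5: (159/32)x^5 + (565/48)x^4 - (5/36)x^3 + (25/6)x^2 - (145/162)x + 34/243
the matrix is upper triangular; its diagonal is (1, 1/2, 9/4, 23/8, 65/16, 159/32)
for a triangular matrix the eigenvalues are the diagonal entries, with algebraic multiplicity their repetition count


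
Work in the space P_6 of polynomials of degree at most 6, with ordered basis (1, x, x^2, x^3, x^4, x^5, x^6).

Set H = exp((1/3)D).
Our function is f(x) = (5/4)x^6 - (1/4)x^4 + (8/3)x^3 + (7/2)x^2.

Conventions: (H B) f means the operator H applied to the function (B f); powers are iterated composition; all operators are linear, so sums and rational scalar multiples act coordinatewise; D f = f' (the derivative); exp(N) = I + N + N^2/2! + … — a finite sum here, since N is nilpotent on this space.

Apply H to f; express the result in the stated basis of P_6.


order-1 term: (5/2)x^5 - (1/3)x^3 + (8/3)x^2 + (7/3)x
order-2 term: (25/12)x^4 - (1/6)x^2 + (8/9)x + 7/18
order-3 term: (25/27)x^3 - (1/27)x + 8/81
order-4 term: (25/108)x^2 - 1/324
order-5 term: (5/162)x
order-6 term: 5/2916
the series for exp((1/3)D) f terminates at order 6
exp((1/3)D) f = (5/4)x^6 + (5/2)x^5 + (11/6)x^4 + (88/27)x^3 + (673/108)x^2 + (521/162)x + 709/1458

the image equals g(x) = (5/4)x^6 + (5/2)x^5 + (11/6)x^4 + (88/27)x^3 + (673/108)x^2 + (521/162)x + 709/1458


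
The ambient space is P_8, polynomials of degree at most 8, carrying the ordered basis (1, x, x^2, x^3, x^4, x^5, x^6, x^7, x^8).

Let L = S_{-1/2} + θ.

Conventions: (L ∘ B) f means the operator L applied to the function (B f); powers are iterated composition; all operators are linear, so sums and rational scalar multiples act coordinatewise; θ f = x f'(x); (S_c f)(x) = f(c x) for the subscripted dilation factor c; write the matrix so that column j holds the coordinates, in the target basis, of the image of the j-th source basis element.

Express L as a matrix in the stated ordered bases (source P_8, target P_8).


the matrix is [[1, 0, 0, 0, 0, 0, 0, 0, 0]; [0, 1/2, 0, 0, 0, 0, 0, 0, 0]; [0, 0, 9/4, 0, 0, 0, 0, 0, 0]; [0, 0, 0, 23/8, 0, 0, 0, 0, 0]; [0, 0, 0, 0, 65/16, 0, 0, 0, 0]; [0, 0, 0, 0, 0, 159/32, 0, 0, 0]; [0, 0, 0, 0, 0, 0, 385/64, 0, 0]; [0, 0, 0, 0, 0, 0, 0, 895/128, 0]; [0, 0, 0, 0, 0, 0, 0, 0, 2049/256]] (rows listed top to bottom)

image of 1: 1
image of x: (1/2)x
image of x^2: (9/4)x^2
image of x^3: (23/8)x^3
image of x^4: (65/16)x^4
image of x^5: (159/32)x^5
image of x^6: (385/64)x^6
image of x^7: (895/128)x^7
image of x^8: (2049/256)x^8
each image's coordinates form column j of the matrix


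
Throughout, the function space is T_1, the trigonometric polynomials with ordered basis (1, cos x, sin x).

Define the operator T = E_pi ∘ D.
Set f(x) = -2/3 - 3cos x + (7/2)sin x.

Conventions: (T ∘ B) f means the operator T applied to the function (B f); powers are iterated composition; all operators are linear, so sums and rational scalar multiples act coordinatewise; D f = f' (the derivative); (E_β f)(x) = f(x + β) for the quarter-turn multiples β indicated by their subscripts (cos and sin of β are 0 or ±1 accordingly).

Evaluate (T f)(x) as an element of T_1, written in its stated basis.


the image equals g(x) = -(7/2)cos x - 3sin x

D f = (7/2)cos x + 3sin x
E_pi D f = -(7/2)cos x - 3sin x


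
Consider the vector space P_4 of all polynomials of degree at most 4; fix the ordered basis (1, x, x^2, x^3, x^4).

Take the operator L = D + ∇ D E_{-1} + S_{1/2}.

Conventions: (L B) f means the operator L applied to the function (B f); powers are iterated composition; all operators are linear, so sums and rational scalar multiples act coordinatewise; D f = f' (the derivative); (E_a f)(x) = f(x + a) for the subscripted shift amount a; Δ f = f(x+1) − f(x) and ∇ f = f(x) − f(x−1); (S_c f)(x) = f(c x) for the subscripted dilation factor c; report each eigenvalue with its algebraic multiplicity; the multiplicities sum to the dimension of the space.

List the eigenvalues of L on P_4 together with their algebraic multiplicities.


λ = 1/16 (multiplicity 1), λ = 1/8 (multiplicity 1), λ = 1/4 (multiplicity 1), λ = 1/2 (multiplicity 1), λ = 1 (multiplicity 1)

image of 1: 1
image of x: (1/2)x + 1
image of x^2: (1/4)x^2 + 2x + 2
image of x^3: (1/8)x^3 + 3x^2 + 6x - 9
image of x^4: (1/16)x^4 + 4x^3 + 12x^2 - 36x + 28
the matrix is upper triangular; its diagonal is (1, 1/2, 1/4, 1/8, 1/16)
for a triangular matrix the eigenvalues are the diagonal entries, with algebraic multiplicity their repetition count


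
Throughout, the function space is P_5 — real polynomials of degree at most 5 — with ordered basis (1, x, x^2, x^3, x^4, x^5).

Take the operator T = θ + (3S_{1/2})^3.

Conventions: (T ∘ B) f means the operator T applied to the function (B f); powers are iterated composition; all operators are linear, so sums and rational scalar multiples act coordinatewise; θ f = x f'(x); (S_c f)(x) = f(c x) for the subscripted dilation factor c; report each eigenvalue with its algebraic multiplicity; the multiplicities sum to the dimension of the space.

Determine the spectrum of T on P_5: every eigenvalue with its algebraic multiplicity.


λ = 155/64 (multiplicity 1), λ = 1563/512 (multiplicity 1), λ = 16411/4096 (multiplicity 1), λ = 35/8 (multiplicity 1), λ = 163867/32768 (multiplicity 1), λ = 27 (multiplicity 1)

image of 1: 27
image of x: (35/8)x
image of x^2: (155/64)x^2
image of x^3: (1563/512)x^3
image of x^4: (16411/4096)x^4
image of x^5: (163867/32768)x^5
the matrix is upper triangular; its diagonal is (27, 35/8, 155/64, 1563/512, 16411/4096, 163867/32768)
for a triangular matrix the eigenvalues are the diagonal entries, with algebraic multiplicity their repetition count


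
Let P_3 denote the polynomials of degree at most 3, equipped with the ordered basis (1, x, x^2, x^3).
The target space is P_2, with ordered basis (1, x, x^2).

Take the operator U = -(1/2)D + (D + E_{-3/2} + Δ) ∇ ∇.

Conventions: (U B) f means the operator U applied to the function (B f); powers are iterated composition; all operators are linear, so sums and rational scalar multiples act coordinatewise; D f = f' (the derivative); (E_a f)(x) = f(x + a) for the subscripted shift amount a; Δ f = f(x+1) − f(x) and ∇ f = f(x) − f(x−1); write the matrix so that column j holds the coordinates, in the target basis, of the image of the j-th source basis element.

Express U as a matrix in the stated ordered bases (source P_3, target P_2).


the matrix is [[0, -1/2, 2, -3]; [0, 0, -1, 6]; [0, 0, 0, -3/2]] (rows listed top to bottom)

image of 1: 0
image of x: -1/2
image of x^2: -x + 2
image of x^3: -(3/2)x^2 + 6x - 3
each image's coordinates form column j of the matrix


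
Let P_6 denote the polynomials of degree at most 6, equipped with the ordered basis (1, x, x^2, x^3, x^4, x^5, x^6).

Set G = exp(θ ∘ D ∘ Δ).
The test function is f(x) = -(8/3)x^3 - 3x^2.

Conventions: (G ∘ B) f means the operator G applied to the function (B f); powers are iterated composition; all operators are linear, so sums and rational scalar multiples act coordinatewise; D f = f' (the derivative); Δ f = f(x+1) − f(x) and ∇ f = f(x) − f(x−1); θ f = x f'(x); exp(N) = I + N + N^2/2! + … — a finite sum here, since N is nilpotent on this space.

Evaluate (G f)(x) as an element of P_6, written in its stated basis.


order-1 term: -16x
the series for exp(θ ∘ D ∘ Δ) f terminates at order 1
exp(θ ∘ D ∘ Δ) f = -(8/3)x^3 - 3x^2 - 16x

g(x) = -(8/3)x^3 - 3x^2 - 16x


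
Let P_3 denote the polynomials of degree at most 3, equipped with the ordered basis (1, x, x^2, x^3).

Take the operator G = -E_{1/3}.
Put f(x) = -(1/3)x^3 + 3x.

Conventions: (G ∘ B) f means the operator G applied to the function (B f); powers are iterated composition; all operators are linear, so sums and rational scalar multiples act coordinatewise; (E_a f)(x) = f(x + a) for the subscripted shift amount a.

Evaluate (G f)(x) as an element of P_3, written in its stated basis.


g(x) = (1/3)x^3 + (1/3)x^2 - (26/9)x - 80/81

E_{1/3} f = -(1/3)x^3 - (1/3)x^2 + (26/9)x + 80/81
(-E_{1/3}) f = (1/3)x^3 + (1/3)x^2 - (26/9)x - 80/81


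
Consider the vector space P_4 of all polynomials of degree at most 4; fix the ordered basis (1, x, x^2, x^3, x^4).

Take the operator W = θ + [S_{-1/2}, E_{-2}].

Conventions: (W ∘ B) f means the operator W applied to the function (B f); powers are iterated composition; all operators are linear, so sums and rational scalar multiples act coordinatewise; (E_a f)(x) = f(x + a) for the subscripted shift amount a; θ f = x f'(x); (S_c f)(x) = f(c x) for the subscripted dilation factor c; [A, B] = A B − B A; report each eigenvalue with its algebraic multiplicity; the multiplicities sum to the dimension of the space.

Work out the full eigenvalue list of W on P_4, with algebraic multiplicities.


image of 1: 0
image of x: x - 3
image of x^2: 2x^2 + 3x + 3
image of x^3: 3x^3 - (9/4)x^2 - (9/2)x - 9
image of x^4: 4x^4 + (3/2)x^3 + (9/2)x^2 + 18x + 15
the matrix is upper triangular; its diagonal is (0, 1, 2, 3, 4)
for a triangular matrix the eigenvalues are the diagonal entries, with algebraic multiplicity their repetition count

λ = 0 (multiplicity 1), λ = 1 (multiplicity 1), λ = 2 (multiplicity 1), λ = 3 (multiplicity 1), λ = 4 (multiplicity 1)


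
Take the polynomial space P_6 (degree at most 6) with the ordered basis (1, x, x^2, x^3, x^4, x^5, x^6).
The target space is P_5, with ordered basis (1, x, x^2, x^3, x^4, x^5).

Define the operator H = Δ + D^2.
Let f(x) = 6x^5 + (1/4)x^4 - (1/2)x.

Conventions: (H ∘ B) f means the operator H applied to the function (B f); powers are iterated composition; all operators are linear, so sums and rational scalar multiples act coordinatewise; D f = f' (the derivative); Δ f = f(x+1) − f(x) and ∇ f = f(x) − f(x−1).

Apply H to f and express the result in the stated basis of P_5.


the result is g(x) = 30x^4 + 181x^3 + (129/2)x^2 + 31x + 23/4

Δ f = 30x^4 + 61x^3 + (123/2)x^2 + 31x + 23/4
D f = 30x^4 + x^3 - 1/2
D D f = 120x^3 + 3x^2
(Δ + D^2) f = 30x^4 + 181x^3 + (129/2)x^2 + 31x + 23/4


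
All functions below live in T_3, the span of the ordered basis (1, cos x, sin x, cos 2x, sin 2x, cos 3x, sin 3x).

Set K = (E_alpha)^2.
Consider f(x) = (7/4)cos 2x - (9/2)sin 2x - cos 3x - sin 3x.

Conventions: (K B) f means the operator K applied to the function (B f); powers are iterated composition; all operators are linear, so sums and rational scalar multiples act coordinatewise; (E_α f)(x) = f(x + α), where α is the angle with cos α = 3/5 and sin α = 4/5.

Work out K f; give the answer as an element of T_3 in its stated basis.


E_alpha f = -(481/100)cos 2x - (21/50)sin 2x + (73/125)cos 3x + (161/125)sin 3x
E_alpha E_alpha f = (2359/2500)cos 2x + (5919/1250)sin 2x - (1457/15625)cos 3x - (22049/15625)sin 3x

g(x) = (2359/2500)cos 2x + (5919/1250)sin 2x - (1457/15625)cos 3x - (22049/15625)sin 3x


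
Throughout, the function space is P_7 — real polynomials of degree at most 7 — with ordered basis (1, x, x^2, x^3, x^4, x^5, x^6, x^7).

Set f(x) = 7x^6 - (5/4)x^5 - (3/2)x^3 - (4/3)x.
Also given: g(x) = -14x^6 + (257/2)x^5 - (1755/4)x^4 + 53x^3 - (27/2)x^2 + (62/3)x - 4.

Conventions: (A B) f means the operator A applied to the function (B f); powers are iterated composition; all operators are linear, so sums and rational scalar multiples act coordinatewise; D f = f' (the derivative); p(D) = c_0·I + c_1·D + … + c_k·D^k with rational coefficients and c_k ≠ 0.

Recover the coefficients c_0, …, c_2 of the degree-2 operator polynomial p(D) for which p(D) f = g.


D^0 f = 7x^6 - (5/4)x^5 - (3/2)x^3 - (4/3)x
D^1 f = 42x^5 - (25/4)x^4 - (9/2)x^2 - 4/3
D^2 f = 210x^4 - 25x^3 - 9x
matching coefficients of g against c_0 f + c_1 Df + … from the top degree down determines the c_i
solution: c_0 = -2, c_1 = 3, c_2 = -2

p(D) = -2·I + 3·D − 2·D^2, i.e. c_0 = -2, c_1 = 3, c_2 = -2


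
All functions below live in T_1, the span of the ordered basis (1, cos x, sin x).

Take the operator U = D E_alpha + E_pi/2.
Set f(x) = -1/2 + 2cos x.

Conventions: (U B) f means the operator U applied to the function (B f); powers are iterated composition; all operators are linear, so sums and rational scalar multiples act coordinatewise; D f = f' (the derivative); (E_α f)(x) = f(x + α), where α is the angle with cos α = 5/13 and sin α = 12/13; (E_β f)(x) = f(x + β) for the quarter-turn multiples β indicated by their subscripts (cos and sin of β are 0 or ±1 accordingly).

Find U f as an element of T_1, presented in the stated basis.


E_alpha f = -1/2 + (10/13)cos x - (24/13)sin x
D E_alpha f = -(24/13)cos x - (10/13)sin x
E_pi/2 f = -1/2 - 2sin x
(D E_alpha + E_pi/2) f = -1/2 - (24/13)cos x - (36/13)sin x

g(x) = -1/2 - (24/13)cos x - (36/13)sin x


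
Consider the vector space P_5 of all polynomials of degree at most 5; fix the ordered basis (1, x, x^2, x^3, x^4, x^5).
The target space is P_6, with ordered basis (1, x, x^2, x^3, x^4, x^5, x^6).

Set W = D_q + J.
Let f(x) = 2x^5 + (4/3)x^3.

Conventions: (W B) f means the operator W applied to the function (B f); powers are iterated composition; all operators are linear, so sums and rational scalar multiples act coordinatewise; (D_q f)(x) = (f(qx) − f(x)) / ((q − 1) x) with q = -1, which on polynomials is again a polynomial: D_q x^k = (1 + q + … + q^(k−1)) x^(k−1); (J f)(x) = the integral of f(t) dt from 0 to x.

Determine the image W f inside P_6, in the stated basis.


D_q f = 2x^4 + (4/3)x^2
J f = (1/3)x^6 + (1/3)x^4
(D_q + J) f = (1/3)x^6 + (7/3)x^4 + (4/3)x^2

the result is g(x) = (1/3)x^6 + (7/3)x^4 + (4/3)x^2


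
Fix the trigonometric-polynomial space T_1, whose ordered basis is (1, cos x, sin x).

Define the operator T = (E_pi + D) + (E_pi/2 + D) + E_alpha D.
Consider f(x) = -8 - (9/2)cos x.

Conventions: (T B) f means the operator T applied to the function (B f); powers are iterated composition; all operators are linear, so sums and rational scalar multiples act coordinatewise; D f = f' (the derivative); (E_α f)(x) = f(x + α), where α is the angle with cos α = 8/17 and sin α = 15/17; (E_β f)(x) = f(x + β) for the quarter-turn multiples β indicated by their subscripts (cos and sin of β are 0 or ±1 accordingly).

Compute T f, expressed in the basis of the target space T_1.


g(x) = -16 + (144/17)cos x + (531/34)sin x

E_pi f = -8 + (9/2)cos x
D f = (9/2)sin x
(E_pi + D) f = -8 + (9/2)cos x + (9/2)sin x
E_pi/2 f = -8 + (9/2)sin x
D f = (9/2)sin x
(E_pi/2 + D) f = -8 + 9sin x
D f = (9/2)sin x
E_alpha D f = (135/34)cos x + (36/17)sin x
((E_pi + D) + (E_pi/2 + D) + E_alpha D) f = -16 + (144/17)cos x + (531/34)sin x


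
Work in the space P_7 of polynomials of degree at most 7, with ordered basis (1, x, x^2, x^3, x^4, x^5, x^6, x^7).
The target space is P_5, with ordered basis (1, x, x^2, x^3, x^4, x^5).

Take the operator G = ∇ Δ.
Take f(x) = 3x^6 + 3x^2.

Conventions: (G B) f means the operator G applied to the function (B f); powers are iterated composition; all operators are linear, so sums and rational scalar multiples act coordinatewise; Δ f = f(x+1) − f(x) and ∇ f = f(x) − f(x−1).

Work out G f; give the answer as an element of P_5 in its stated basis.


Δ f = 18x^5 + 45x^4 + 60x^3 + 45x^2 + 24x + 6
∇ Δ f = 90x^4 + 90x^2 + 12

the result is g(x) = 90x^4 + 90x^2 + 12


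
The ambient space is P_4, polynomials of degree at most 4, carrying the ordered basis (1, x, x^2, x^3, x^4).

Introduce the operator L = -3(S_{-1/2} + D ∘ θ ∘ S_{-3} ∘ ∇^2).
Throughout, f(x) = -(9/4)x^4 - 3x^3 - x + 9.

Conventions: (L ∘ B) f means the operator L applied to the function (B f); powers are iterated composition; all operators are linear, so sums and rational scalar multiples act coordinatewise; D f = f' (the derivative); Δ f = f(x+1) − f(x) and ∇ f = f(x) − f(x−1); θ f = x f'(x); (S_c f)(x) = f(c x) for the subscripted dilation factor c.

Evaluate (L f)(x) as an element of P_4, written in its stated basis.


the result is g(x) = (27/64)x^4 - (9/8)x^3 + (5829/2)x + 297

S_{-1/2} f = -(9/64)x^4 + (3/8)x^3 + (1/2)x + 9
∇ f = -9x^3 + (9/2)x^2 - 7/4
∇ ∇ f = -27x^2 + 36x - 27/2
S_{-3} ∇^2 f = -243x^2 - 108x - 27/2
θ S_{-3} ∇^2 f = -486x^2 - 108x
D θ S_{-3} ∇^2 f = -972x - 108
(S_{-1/2} + D ∘ θ ∘ S_{-3} ∘ ∇^2) f = -(9/64)x^4 + (3/8)x^3 - (1943/2)x - 99
(-3(S_{-1/2} + D ∘ θ ∘ S_{-3} ∘ ∇^2)) f = (27/64)x^4 - (9/8)x^3 + (5829/2)x + 297


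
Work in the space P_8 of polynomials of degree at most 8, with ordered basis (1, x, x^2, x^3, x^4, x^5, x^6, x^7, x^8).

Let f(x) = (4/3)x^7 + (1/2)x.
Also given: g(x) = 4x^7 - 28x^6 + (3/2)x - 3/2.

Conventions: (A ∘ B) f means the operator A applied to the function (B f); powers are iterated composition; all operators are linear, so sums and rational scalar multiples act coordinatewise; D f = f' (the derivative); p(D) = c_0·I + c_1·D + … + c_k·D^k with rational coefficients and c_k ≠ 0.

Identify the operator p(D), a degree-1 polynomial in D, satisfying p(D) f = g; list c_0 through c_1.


p(D) = 3·I − 3·D, i.e. c_0 = 3, c_1 = -3

D^0 f = (4/3)x^7 + (1/2)x
D^1 f = (28/3)x^6 + 1/2
matching coefficients of g against c_0 f + c_1 Df + … from the top degree down determines the c_i
solution: c_0 = 3, c_1 = -3


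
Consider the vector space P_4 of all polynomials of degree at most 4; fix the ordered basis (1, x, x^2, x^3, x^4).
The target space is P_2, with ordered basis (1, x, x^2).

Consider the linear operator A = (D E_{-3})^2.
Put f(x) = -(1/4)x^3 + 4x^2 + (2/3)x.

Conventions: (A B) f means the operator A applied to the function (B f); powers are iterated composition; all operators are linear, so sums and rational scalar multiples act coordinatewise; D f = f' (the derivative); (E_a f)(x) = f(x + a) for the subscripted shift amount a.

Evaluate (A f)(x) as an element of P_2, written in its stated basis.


E_{-3} f = -(1/4)x^3 + (25/4)x^2 - (361/12)x + 163/4
D E_{-3} f = -(3/4)x^2 + (25/2)x - 361/12
E_{-3} (D E_{-3}) f = -(3/4)x^2 + 17x - 223/3
D E_{-3} (D E_{-3}) f = -(3/2)x + 17

g(x) = -(3/2)x + 17


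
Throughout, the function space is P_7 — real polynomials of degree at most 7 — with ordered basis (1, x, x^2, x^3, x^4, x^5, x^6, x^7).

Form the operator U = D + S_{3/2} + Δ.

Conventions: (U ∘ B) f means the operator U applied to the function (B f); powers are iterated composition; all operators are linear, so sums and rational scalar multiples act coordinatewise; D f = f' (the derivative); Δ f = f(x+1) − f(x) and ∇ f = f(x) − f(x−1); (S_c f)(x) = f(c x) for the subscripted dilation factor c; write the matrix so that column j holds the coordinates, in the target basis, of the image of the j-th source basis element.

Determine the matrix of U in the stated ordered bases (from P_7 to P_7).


the matrix is [[1, 2, 1, 1, 1, 1, 1, 1]; [0, 3/2, 4, 3, 4, 5, 6, 7]; [0, 0, 9/4, 6, 6, 10, 15, 21]; [0, 0, 0, 27/8, 8, 10, 20, 35]; [0, 0, 0, 0, 81/16, 10, 15, 35]; [0, 0, 0, 0, 0, 243/32, 12, 21]; [0, 0, 0, 0, 0, 0, 729/64, 14]; [0, 0, 0, 0, 0, 0, 0, 2187/128]] (rows listed top to bottom)

image of 1: 1
image of x: (3/2)x + 2
image of x^2: (9/4)x^2 + 4x + 1
image of x^3: (27/8)x^3 + 6x^2 + 3x + 1
image of x^4: (81/16)x^4 + 8x^3 + 6x^2 + 4x + 1
image of x^5: (243/32)x^5 + 10x^4 + 10x^3 + 10x^2 + 5x + 1
image of x^6: (729/64)x^6 + 12x^5 + 15x^4 + 20x^3 + 15x^2 + 6x + 1
image of x^7: (2187/128)x^7 + 14x^6 + 21x^5 + 35x^4 + 35x^3 + 21x^2 + 7x + 1
each image's coordinates form column j of the matrix


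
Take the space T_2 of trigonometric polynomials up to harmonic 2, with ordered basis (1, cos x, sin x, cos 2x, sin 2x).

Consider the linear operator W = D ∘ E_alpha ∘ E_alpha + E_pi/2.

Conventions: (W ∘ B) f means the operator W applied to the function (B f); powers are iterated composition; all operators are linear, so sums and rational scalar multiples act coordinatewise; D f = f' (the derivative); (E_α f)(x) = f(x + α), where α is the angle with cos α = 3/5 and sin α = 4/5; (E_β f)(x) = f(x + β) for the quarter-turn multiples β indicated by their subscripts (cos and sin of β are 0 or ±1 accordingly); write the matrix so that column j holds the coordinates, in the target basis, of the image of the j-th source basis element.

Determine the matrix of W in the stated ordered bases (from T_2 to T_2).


the matrix is [[1, 0, 0, 0, 0]; [0, -24/25, 18/25, 0, 0]; [0, -18/25, -24/25, 0, 0]; [0, 0, 0, 47/625, -1054/625]; [0, 0, 0, 1054/625, 47/625]] (rows listed top to bottom)

image of 1: 1
image of cos x: -(24/25)cos x - (18/25)sin x
image of sin x: (18/25)cos x - (24/25)sin x
image of cos 2x: (47/625)cos 2x + (1054/625)sin 2x
image of sin 2x: -(1054/625)cos 2x + (47/625)sin 2x
each image's coordinates form column j of the matrix


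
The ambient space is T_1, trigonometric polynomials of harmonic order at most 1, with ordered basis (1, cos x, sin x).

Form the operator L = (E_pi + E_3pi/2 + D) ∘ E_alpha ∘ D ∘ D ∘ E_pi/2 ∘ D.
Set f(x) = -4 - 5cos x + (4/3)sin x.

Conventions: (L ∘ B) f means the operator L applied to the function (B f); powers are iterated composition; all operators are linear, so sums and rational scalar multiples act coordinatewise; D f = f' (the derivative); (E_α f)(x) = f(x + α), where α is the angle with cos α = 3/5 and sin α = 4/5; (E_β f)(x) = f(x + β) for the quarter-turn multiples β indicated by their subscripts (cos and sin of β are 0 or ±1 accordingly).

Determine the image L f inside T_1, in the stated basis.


g(x) = (29/15)cos x - (24/5)sin x

D f = (4/3)cos x + 5sin x
E_pi/2 D f = 5cos x - (4/3)sin x
D E_pi/2 D f = -(4/3)cos x - 5sin x
D (D ∘ E_pi/2 ∘ D) f = -5cos x + (4/3)sin x
E_alpha D (D ∘ E_pi/2 ∘ D) f = -(29/15)cos x + (24/5)sin x
E_pi (E_alpha ∘ D) (D ∘ E_pi/2 ∘ D) f = (29/15)cos x - (24/5)sin x
E_3pi/2 (E_alpha ∘ D) (D ∘ E_pi/2 ∘ D) f = -(24/5)cos x - (29/15)sin x
D (E_alpha ∘ D) (D ∘ E_pi/2 ∘ D) f = (24/5)cos x + (29/15)sin x
(E_pi + E_3pi/2 + D) (E_alpha ∘ D) (D ∘ E_pi/2 ∘ D) f = (29/15)cos x - (24/5)sin x


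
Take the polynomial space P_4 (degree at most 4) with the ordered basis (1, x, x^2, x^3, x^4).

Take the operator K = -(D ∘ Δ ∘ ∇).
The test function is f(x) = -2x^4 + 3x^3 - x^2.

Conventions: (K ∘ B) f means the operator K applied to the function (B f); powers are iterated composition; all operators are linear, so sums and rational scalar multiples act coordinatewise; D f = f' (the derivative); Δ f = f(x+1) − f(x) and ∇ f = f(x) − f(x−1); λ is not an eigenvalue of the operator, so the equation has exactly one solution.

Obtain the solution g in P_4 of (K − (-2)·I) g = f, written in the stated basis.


the image equals g(x) = -x^4 + (3/2)x^3 - (1/2)x^2 - 12x + 9/2

write g with unknown coordinates in the stated basis and equate coefficients in (K − (-2)·I) g = f
solving from the highest basis element down gives g = -x^4 + (3/2)x^3 - (1/2)x^2 - 12x + 9/2
check: K g = 24x - 9
so K g − (-2)·g = -2x^4 + 3x^3 - x^2 = f ✓


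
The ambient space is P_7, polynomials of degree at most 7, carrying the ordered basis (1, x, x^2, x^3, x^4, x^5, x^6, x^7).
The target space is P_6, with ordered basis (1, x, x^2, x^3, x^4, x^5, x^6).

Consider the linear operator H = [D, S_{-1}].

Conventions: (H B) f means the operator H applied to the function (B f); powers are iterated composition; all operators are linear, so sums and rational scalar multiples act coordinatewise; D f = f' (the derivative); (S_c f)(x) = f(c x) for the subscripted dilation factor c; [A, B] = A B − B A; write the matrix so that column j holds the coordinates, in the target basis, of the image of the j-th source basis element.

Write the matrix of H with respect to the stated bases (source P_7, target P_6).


image of 1: 0
image of x: -2
image of x^2: 4x
image of x^3: -6x^2
image of x^4: 8x^3
image of x^5: -10x^4
image of x^6: 12x^5
image of x^7: -14x^6
each image's coordinates form column j of the matrix

the matrix is [[0, -2, 0, 0, 0, 0, 0, 0]; [0, 0, 4, 0, 0, 0, 0, 0]; [0, 0, 0, -6, 0, 0, 0, 0]; [0, 0, 0, 0, 8, 0, 0, 0]; [0, 0, 0, 0, 0, -10, 0, 0]; [0, 0, 0, 0, 0, 0, 12, 0]; [0, 0, 0, 0, 0, 0, 0, -14]] (rows listed top to bottom)


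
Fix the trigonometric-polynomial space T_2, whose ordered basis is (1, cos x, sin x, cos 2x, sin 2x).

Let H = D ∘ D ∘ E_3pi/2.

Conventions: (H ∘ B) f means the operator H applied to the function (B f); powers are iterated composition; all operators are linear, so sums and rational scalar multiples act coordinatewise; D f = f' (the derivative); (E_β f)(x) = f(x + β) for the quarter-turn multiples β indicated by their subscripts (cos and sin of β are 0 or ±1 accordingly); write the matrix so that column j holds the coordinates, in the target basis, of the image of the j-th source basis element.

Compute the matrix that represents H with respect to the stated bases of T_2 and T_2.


image of 1: 0
image of cos x: -sin x
image of sin x: cos x
image of cos 2x: 4cos 2x
image of sin 2x: 4sin 2x
each image's coordinates form column j of the matrix

the matrix is [[0, 0, 0, 0, 0]; [0, 0, 1, 0, 0]; [0, -1, 0, 0, 0]; [0, 0, 0, 4, 0]; [0, 0, 0, 0, 4]] (rows listed top to bottom)


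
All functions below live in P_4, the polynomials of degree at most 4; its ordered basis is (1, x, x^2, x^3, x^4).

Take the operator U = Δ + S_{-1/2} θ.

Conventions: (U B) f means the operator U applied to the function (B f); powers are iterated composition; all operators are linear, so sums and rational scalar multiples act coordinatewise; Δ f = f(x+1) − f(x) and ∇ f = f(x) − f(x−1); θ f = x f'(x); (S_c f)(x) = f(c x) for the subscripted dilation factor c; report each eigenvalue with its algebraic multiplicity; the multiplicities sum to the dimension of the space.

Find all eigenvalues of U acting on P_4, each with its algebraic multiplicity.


image of 1: 0
image of x: -(1/2)x + 1
image of x^2: (1/2)x^2 + 2x + 1
image of x^3: -(3/8)x^3 + 3x^2 + 3x + 1
image of x^4: (1/4)x^4 + 4x^3 + 6x^2 + 4x + 1
the matrix is upper triangular; its diagonal is (0, -1/2, 1/2, -3/8, 1/4)
for a triangular matrix the eigenvalues are the diagonal entries, with algebraic multiplicity their repetition count

λ = -1/2 (multiplicity 1), λ = -3/8 (multiplicity 1), λ = 0 (multiplicity 1), λ = 1/4 (multiplicity 1), λ = 1/2 (multiplicity 1)


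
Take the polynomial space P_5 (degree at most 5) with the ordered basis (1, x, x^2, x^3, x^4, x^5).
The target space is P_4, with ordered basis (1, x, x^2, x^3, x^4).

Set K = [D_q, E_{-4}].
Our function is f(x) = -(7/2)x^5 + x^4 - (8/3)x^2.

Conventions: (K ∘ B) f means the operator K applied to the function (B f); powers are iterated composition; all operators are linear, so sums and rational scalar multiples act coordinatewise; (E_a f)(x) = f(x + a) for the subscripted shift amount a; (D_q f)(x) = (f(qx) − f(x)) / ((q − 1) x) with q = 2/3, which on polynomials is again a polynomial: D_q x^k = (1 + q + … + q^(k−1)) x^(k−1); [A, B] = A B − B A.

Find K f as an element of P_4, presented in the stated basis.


the result is g(x) = (1834/81)x^3 - (8420/27)x^2 + (116944/81)x - 181792/81

E_{-4} f = -(7/2)x^5 + 71x^4 - 576x^3 + (7000/3)x^2 - (14144/3)x + 11392/3
D_q E_{-4} f = -(1477/162)x^4 + (4615/27)x^3 - 1216x^2 + (35000/9)x - 14144/3
D_q f = -(1477/162)x^4 + (65/27)x^3 - (40/9)x
E_{-4} D_q f = -(1477/162)x^4 + (12011/81)x^3 - (24412/27)x^2 + (198056/81)x - 200096/81
[D_q, E_{-4}] f = (1834/81)x^3 - (8420/27)x^2 + (116944/81)x - 181792/81


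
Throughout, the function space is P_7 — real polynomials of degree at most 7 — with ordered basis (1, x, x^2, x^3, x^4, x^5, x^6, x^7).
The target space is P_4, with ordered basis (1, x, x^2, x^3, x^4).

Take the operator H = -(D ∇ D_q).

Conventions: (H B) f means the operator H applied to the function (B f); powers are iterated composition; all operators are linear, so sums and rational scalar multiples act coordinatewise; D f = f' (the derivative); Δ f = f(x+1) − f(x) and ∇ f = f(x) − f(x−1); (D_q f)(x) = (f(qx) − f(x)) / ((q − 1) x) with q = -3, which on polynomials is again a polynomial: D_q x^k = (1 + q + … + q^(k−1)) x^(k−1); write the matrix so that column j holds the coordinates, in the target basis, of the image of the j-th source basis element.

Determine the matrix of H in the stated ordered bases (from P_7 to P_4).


the matrix is [[0, 0, 0, -14, -60, -244, -910, -3282]; [0, 0, 0, 0, 120, 732, 3640, 16410]; [0, 0, 0, 0, 0, -732, -5460, -32820]; [0, 0, 0, 0, 0, 0, 3640, 32820]; [0, 0, 0, 0, 0, 0, 0, -16410]] (rows listed top to bottom)

image of 1: 0
image of x: 0
image of x^2: 0
image of x^3: -14
image of x^4: 120x - 60
image of x^5: -732x^2 + 732x - 244
image of x^6: 3640x^3 - 5460x^2 + 3640x - 910
image of x^7: -16410x^4 + 32820x^3 - 32820x^2 + 16410x - 3282
each image's coordinates form column j of the matrix


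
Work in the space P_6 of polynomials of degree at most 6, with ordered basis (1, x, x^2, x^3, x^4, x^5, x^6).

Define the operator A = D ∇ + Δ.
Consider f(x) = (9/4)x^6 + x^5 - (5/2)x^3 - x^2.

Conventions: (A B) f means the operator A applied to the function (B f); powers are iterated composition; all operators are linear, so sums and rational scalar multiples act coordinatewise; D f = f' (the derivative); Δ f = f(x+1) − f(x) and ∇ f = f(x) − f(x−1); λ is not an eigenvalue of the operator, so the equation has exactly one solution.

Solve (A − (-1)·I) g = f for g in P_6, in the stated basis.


g(x) = (9/4)x^6 - (25/2)x^5 - (155/4)x^4 + (1235/2)x^3 - (6299/4)x^2 - (4703/2)x + 33755/4

write g with unknown coordinates in the stated basis and equate coefficients in (A − (-1)·I) g = f
solving from the highest basis element down gives g = (9/4)x^6 - (25/2)x^5 - (155/4)x^4 + (1235/2)x^3 - (6299/4)x^2 - (4703/2)x + 33755/4
check: A g = (27/2)x^5 + (155/4)x^4 - 620x^3 + (6295/4)x^2 + (4703/2)x - 33755/4
so A g − (-1)·g = (9/4)x^6 + x^5 - (5/2)x^3 - x^2 = f ✓


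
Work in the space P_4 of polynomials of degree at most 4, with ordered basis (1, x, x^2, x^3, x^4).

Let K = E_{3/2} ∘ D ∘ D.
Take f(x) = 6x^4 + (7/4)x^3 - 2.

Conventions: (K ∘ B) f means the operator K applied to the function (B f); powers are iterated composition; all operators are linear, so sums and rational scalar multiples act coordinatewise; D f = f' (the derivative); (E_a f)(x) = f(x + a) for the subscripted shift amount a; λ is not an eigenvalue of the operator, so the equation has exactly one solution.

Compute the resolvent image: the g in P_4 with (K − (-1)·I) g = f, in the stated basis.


write g with unknown coordinates in the stated basis and equate coefficients in (K − (-1)·I) g = f
solving from the highest basis element down gives g = 6x^4 + (7/4)x^3 - 72x^2 - (453/2)x - 143/4
check: K g = 72x^2 + (453/2)x + 135/4
so K g − (-1)·g = 6x^4 + (7/4)x^3 - 2 = f ✓

the result is g(x) = 6x^4 + (7/4)x^3 - 72x^2 - (453/2)x - 143/4


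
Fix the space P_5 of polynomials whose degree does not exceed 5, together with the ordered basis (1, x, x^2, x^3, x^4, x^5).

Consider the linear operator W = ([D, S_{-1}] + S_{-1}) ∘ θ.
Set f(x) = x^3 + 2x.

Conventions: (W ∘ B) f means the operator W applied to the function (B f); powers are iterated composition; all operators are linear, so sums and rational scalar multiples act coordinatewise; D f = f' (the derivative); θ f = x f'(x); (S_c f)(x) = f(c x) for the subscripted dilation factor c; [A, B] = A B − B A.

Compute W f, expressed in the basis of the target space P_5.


g(x) = -3x^3 - 18x^2 - 2x - 4

θ f = 3x^3 + 2x
S_{-1} θ f = -3x^3 - 2x
D S_{-1} θ f = -9x^2 - 2
D θ f = 9x^2 + 2
S_{-1} D θ f = 9x^2 + 2
[D, S_{-1}] θ f = -18x^2 - 4
S_{-1} θ f = -3x^3 - 2x
([D, S_{-1}] + S_{-1}) θ f = -3x^3 - 18x^2 - 2x - 4


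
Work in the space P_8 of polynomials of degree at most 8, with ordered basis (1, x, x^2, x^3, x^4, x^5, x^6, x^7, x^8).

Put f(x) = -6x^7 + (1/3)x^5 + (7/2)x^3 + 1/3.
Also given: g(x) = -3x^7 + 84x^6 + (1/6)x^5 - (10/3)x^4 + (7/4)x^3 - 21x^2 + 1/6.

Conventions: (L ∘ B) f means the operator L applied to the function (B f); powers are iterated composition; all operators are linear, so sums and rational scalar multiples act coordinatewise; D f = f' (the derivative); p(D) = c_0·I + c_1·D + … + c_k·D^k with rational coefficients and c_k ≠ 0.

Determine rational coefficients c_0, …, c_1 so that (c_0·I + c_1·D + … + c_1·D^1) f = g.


D^0 f = -6x^7 + (1/3)x^5 + (7/2)x^3 + 1/3
D^1 f = -42x^6 + (5/3)x^4 + (21/2)x^2
matching coefficients of g against c_0 f + c_1 Df + … from the top degree down determines the c_i
solution: c_0 = 1/2, c_1 = -2

c_0 = 1/2, c_1 = -2


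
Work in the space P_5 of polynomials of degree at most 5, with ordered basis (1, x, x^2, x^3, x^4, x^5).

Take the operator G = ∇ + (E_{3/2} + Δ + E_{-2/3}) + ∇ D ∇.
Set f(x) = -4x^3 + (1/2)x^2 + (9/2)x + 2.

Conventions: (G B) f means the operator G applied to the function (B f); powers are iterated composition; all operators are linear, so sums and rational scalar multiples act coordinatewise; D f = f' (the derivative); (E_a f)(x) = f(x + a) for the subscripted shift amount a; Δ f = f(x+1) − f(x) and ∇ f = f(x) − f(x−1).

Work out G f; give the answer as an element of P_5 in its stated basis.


∇ f = -12x^2 + 13x
E_{3/2} f = -4x^3 - (35/2)x^2 - 21x - 29/8
Δ f = -12x^2 - 11x + 1
E_{-2/3} f = -4x^3 + (17/2)x^2 - (3/2)x + 11/27
(E_{3/2} + Δ + E_{-2/3}) f = -8x^3 - 21x^2 - (67/2)x - 479/216
∇ f = -12x^2 + 13x
D ∇ f = -24x + 13
∇ D ∇ f = -24
(∇ + (E_{3/2} + Δ + E_{-2/3}) + ∇ D ∇) f = -8x^3 - 33x^2 - (41/2)x - 5663/216

the image equals g(x) = -8x^3 - 33x^2 - (41/2)x - 5663/216


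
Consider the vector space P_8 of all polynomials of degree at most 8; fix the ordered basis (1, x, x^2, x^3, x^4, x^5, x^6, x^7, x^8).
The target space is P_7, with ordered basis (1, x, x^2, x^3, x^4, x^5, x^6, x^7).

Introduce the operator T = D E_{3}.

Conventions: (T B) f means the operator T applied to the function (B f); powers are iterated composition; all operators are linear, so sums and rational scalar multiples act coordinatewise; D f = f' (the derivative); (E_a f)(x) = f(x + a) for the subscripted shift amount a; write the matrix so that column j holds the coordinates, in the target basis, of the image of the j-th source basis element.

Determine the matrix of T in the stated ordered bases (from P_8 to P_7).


image of 1: 0
image of x: 1
image of x^2: 2x + 6
image of x^3: 3x^2 + 18x + 27
image of x^4: 4x^3 + 36x^2 + 108x + 108
image of x^5: 5x^4 + 60x^3 + 270x^2 + 540x + 405
image of x^6: 6x^5 + 90x^4 + 540x^3 + 1620x^2 + 2430x + 1458
image of x^7: 7x^6 + 126x^5 + 945x^4 + 3780x^3 + 8505x^2 + 10206x + 5103
image of x^8: 8x^7 + 168x^6 + 1512x^5 + 7560x^4 + 22680x^3 + 40824x^2 + 40824x + 17496
each image's coordinates form column j of the matrix

the matrix is [[0, 1, 6, 27, 108, 405, 1458, 5103, 17496]; [0, 0, 2, 18, 108, 540, 2430, 10206, 40824]; [0, 0, 0, 3, 36, 270, 1620, 8505, 40824]; [0, 0, 0, 0, 4, 60, 540, 3780, 22680]; [0, 0, 0, 0, 0, 5, 90, 945, 7560]; [0, 0, 0, 0, 0, 0, 6, 126, 1512]; [0, 0, 0, 0, 0, 0, 0, 7, 168]; [0, 0, 0, 0, 0, 0, 0, 0, 8]] (rows listed top to bottom)


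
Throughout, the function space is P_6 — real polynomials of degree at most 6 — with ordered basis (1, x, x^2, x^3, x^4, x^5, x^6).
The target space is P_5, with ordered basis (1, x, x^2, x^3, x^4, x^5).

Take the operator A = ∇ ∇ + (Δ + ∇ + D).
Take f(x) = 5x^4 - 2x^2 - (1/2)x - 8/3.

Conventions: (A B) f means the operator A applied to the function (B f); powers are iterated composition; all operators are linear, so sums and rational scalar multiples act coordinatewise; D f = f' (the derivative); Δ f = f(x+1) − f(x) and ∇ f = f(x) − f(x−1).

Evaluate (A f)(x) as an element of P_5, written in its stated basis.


the image equals g(x) = 60x^3 + 60x^2 - 92x + 129/2

∇ f = 20x^3 - 30x^2 + 16x - 7/2
∇ ∇ f = 60x^2 - 120x + 66
Δ f = 20x^3 + 30x^2 + 16x + 5/2
∇ f = 20x^3 - 30x^2 + 16x - 7/2
D f = 20x^3 - 4x - 1/2
(Δ + ∇ + D) f = 60x^3 + 28x - 3/2
(∇ ∇ + (Δ + ∇ + D)) f = 60x^3 + 60x^2 - 92x + 129/2
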